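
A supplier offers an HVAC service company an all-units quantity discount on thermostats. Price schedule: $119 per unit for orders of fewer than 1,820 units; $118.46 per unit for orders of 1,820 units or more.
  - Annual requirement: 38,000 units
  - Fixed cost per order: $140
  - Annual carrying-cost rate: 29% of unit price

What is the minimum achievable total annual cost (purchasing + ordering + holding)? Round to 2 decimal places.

H₁ = 29%×$119 = $34.5100;  H₂ = 29%×$118.46 = $34.3534
EOQ₁ = √(2×38,000×140/34.5100) = 555.26  (< 1,820, feasible at tier 1)
EOQ₂ = √(2×38,000×140/34.3534) = 556.53  (< 1,820 → use Q = 1,820 at tier-2 price)
TC(tier 1 (EOQ₁), Q≈555.3) = $4,541,162.11
TC(tier 2, Q≈1,820.0) = $4,535,664.67
Minimum at tier 2: $4,535,664.67

$4,535,664.67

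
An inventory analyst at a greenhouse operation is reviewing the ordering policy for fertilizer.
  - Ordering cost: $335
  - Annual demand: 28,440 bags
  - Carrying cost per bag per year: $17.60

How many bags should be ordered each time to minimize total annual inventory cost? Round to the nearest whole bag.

Q* = √(2·D·S / H) = √(2·28,440·335 / 17.6) = √1,082,659.1 ≈ 1,040.51

1,041 bags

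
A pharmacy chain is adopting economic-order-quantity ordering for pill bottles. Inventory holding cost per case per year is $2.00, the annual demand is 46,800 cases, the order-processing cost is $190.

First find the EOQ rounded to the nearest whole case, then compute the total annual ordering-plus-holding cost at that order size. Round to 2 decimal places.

$5,963.89

EOQ = √(2DS/H) = √(2 × 46,800 × 190 / 2)
    = √(8,892,000.00) ≈ 2,981.95 → Q = 2,982 cases
Annual ordering cost = (D/Q)·S = (46,800/2,982) × 190 = $2,981.89
Annual holding cost  = (Q/2)·H = (2,982/2) × 2 = $2,982.00
Total = $2,981.89 + $2,982.00 = $5,963.89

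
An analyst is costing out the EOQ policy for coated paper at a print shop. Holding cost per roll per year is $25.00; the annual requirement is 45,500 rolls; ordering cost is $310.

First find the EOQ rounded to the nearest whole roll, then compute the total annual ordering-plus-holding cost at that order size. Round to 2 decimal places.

$26,556.54

Q* = √(2·D·S / H) = √(2·45,500·310 / 25) = √1,128,400.0 ≈ 1,062.26 → Q = 1,062 rolls
Annual ordering cost = (D/Q)·S = (45,500/1,062) × 310 = $13,281.54
Annual holding cost  = (Q/2)·H = (1,062/2) × 25 = $13,275.00
Total = $13,281.54 + $13,275.00 = $26,556.54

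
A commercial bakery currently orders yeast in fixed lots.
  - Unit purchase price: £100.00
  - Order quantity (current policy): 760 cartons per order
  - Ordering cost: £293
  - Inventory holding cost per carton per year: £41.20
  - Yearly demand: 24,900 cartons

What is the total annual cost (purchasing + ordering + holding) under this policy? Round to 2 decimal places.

£2,515,255.61

Ordering: D/Q × S = 24,900/760 × £293 = £9,599.61
Holding:  Q/2 × H = 760/2 × £41.2 = £15,656.00
Purchase cost = D·C = 24,900 × 100 = £2,490,000.00
Total = £9,599.61 + £15,656.00 + £2,490,000.00 = £2,515,255.61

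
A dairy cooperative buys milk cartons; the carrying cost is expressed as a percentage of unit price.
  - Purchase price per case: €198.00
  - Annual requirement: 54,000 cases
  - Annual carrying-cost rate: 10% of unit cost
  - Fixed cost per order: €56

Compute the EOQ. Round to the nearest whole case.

H = i·C = 0.1 × €198 = €19.8000 per case-year
Q* = √(2·D·S / H) = √(2·54,000·56 / 19.8) = √305,454.5 ≈ 552.68

553 cases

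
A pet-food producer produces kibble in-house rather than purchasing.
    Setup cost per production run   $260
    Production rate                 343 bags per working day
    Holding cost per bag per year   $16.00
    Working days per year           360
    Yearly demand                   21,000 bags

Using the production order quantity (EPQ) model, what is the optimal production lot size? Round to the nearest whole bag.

907 bags

Daily demand d = 21,000/360 = 58.333; p = 343; 1 − d/p = 0.82993
EPQ = √(2DS / (H(1 − d/p)))
    = √(2 × 21,000 × 260 / (16 × 0.82993)) ≈ 906.84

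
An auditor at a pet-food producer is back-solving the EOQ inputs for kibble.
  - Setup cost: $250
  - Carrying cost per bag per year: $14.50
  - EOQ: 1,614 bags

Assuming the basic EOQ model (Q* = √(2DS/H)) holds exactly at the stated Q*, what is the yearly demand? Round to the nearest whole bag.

Since Q* = (2DS/H)^½, squaring gives Q*²·H = 2DS.
D = Q²H / (2S) = 1,614² × 14.5 / (2 × 250) = 75,544.88

75,545 bags per year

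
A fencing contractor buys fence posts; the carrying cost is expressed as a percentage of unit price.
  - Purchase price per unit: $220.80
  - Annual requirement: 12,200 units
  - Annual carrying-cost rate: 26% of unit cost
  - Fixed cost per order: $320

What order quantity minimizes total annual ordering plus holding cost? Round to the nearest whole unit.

369 units

Holding cost per unit per year: H = 26% × $220.8 = $57.4080
EOQ = √(2DS/H) = √(2 × 12,200 × 320 / 57.408)
    = √(136,008.92) ≈ 368.79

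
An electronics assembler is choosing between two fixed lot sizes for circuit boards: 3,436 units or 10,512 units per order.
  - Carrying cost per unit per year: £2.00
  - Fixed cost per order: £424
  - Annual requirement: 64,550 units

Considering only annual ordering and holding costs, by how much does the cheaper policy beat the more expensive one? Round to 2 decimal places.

£1,714.19

TC(Q) = (D/Q)S + (Q/2)H
TC(3,436) = (64,550/3,436)×424 + (3,436/2)×2 = £11,401.42
TC(10,512) = (64,550/10,512)×424 + (10,512/2)×2 = £13,115.61
Lots of 3,436 are cheaper by £1,714.19.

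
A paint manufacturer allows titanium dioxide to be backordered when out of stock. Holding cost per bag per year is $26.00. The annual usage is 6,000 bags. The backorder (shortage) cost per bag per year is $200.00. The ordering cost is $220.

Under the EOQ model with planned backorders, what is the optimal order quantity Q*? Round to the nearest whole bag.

339 bags

Q* = √(2DS/H) · √((H + b)/b)
   = √(2 × 6,000 × 220 / 26) · √((26 + 200) / 200)
   = 318.651 × 1.0630 ≈ 338.73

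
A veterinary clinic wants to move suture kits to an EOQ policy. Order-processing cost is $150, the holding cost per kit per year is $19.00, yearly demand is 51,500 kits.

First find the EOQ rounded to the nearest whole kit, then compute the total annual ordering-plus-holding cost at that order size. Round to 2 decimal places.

$17,133.30

2DS/H = 2·51,500·150/19 = 813,157.89
EOQ = √813,157.89 ≈ 901.75 → Q = 902 kits
Ordering: D/Q × S = 51,500/902 × $150 = $8,564.30
Holding:  Q/2 × H = 902/2 × $19 = $8,569.00
Total = $8,564.30 + $8,569.00 = $17,133.30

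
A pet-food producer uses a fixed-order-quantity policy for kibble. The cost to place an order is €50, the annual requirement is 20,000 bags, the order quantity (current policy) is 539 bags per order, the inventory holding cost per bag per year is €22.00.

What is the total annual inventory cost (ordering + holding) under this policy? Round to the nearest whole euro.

Orders/yr = 20,000/539 = 37.106; ordering cost = 37.106 × €50 = €1,855.29
Average inventory = 539/2 = 269.5; holding cost = 269.5 × €22 = €5,929.00
Total = €1,855.29 + €5,929.00 = €7,784.29

€7,784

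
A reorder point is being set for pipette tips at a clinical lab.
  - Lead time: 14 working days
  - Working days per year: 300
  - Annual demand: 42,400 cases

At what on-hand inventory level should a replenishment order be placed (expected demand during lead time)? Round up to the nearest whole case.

Daily demand d = 42,400 / 300 = 141.333 cases/day
Demand during lead time = 141.333 × 14 = 1,978.67
Reorder point = 1,978.67 → round up

1,979 cases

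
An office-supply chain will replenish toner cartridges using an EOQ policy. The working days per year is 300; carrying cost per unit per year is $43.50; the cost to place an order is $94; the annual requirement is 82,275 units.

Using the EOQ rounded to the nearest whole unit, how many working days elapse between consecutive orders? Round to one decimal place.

2.2 days

2DS/H = 2·82,275·94/43.5 = 355,579.31
EOQ = √355,579.31 ≈ 596.30 → Q = 596 units
Days between orders = 300 / (D/Q) = 300 / 138.045 ≈ 2.173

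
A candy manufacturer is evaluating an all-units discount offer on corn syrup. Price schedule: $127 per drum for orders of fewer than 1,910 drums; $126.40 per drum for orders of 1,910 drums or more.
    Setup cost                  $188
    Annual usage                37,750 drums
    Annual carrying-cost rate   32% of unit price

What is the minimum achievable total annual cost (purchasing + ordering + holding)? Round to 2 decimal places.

$4,813,943.55

H₁ = 32%×$127 = $40.6400;  H₂ = 32%×$126.40 = $40.4480
EOQ₁ = √(2×37,750×188/40.6400) = 590.98  (< 1,910, feasible at tier 1)
EOQ₂ = √(2×37,750×188/40.4480) = 592.38  (< 1,910 → use Q = 1,910 at tier-2 price)
TC(tier 1 (EOQ₁), Q≈591.0) = $4,818,267.58
TC(tier 2, Q≈1,910.0) = $4,813,943.55
Minimum at tier 2: $4,813,943.55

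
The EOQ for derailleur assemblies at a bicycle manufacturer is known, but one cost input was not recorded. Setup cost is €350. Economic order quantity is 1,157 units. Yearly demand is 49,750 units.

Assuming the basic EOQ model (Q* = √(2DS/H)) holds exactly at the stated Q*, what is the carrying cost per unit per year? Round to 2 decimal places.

€26.02

Since Q* = (2DS/H)^½, squaring gives Q*²·H = 2DS.
H = 2DS / Q² = 2 × 49,750 × 350 / 1,157² = 26.0150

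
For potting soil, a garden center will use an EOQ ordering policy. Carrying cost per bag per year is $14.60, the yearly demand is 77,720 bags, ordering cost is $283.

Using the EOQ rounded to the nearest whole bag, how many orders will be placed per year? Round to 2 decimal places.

2DS/H = 2·77,720·283/14.6 = 3,012,980.82
EOQ = √3,012,980.82 ≈ 1,735.79 → Q = 1,736
N = D/Q = 77,720/1,736 ≈ 44.770 orders/yr

44.77 orders per year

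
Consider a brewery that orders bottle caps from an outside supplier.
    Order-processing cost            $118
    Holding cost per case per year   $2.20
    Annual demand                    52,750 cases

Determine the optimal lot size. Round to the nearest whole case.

Q* = √(2·D·S / H) = √(2·52,750·118 / 2.2) = √5,658,636.4 ≈ 2,378.79

2,379 cases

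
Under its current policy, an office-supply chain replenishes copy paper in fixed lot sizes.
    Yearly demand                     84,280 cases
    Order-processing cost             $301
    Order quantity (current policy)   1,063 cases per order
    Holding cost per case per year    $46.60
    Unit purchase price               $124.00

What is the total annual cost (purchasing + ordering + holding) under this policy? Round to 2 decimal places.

Ordering: D/Q × S = 84,280/1,063 × $301 = $23,864.80
Holding:  Q/2 × H = 1,063/2 × $46.6 = $24,767.90
Purchase cost = D·C = 84,280 × 124 = $10,450,720.00
Total = $23,864.80 + $24,767.90 + $10,450,720.00 = $10,499,352.70

$10,499,352.70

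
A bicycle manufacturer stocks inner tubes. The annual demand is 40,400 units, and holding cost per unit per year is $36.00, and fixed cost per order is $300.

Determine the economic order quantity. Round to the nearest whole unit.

821 units

Optimal lot size Q* = (2 × 40,400 × $300 / $36)^½ ≈ 820.57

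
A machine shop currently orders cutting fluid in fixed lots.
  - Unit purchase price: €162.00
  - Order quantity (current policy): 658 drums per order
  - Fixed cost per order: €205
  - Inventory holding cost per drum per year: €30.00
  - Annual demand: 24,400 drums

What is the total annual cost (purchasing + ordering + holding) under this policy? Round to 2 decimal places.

€3,970,271.82

Orders/yr = 24,400/658 = 37.082; ordering cost = 37.082 × €205 = €7,601.82
Average inventory = 658/2 = 329; holding cost = 329 × €30 = €9,870.00
Purchase cost = D·C = 24,400 × 162 = €3,952,800.00
Total = €7,601.82 + €9,870.00 + €3,952,800.00 = €3,970,271.82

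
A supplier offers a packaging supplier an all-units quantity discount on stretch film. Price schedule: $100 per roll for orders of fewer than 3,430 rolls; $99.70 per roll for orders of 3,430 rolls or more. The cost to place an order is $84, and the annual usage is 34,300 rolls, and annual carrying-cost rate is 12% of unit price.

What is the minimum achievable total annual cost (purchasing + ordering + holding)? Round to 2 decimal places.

H₁ = 12%×$100 = $12.0000;  H₂ = 12%×$99.70 = $11.9640
EOQ₁ = √(2×34,300×84/12.0000) = 692.96  (< 3,430, feasible at tier 1)
EOQ₂ = √(2×34,300×84/11.9640) = 694.01  (< 3,430 → use Q = 3,430 at tier-2 price)
TC(tier 1 (EOQ₁), Q≈693.0) = $3,438,315.58
TC(tier 2, Q≈3,430.0) = $3,441,068.26
Minimum at tier 1 (EOQ₁): $3,438,315.58

$3,438,315.58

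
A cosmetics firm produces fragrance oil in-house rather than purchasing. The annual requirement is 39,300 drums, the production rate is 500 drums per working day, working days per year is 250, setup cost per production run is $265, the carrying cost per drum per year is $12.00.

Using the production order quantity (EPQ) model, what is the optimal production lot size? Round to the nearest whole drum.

Daily demand d = 39,300/250 = 157.200; p = 500; 1 − d/p = 0.68560
EPQ = √(2DS / (H(1 − d/p)))
    = √(2 × 39,300 × 265 / (12 × 0.68560)) ≈ 1,591.14

1,591 drums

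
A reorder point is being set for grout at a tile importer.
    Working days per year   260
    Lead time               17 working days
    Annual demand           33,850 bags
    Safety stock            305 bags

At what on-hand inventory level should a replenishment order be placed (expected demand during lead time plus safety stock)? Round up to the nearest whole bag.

Daily demand d = 33,850 / 260 = 130.192 bags/day
Demand during lead time = 130.192 × 17 = 2,213.27
Reorder point = 2,213.27 + 305 = 2,518.27 → round up

2,519 bags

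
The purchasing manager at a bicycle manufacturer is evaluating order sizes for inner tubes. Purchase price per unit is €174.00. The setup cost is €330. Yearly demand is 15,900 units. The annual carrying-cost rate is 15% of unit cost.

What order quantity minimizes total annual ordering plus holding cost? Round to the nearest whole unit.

634 units

Holding cost per unit per year: H = 15% × €174 = €26.1000
Optimal lot size Q* = (2 × 15,900 × €330 / €26.1)^½ ≈ 634.09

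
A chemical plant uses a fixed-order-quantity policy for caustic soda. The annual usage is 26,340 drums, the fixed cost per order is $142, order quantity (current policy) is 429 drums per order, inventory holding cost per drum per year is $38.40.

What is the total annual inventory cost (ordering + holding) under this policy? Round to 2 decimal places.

$16,955.40

Annual ordering cost = (D/Q)·S = (26,340/429) × 142 = $8,718.60
Annual holding cost  = (Q/2)·H = (429/2) × 38.4 = $8,236.80
Total = $8,718.60 + $8,236.80 = $16,955.40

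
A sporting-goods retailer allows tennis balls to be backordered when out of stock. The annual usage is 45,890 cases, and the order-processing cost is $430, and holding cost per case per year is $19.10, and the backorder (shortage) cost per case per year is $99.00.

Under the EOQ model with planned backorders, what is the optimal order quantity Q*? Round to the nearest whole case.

Q* = √(2DS/H) · √((H + b)/b)
   = √(2 × 45,890 × 430 / 19.1) · √((19.1 + 99) / 99)
   = 1,437.446 × 1.0922 ≈ 1,570.00

1,570 cases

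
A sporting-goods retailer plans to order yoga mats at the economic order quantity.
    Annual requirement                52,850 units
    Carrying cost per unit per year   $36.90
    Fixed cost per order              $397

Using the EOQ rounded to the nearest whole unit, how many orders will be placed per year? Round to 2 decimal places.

49.58 orders per year

2DS/H = 2·52,850·397/36.9 = 1,137,205.96
EOQ = √1,137,205.96 ≈ 1,066.40 → Q = 1,066
Orders per year = D/Q = 52,850 / 1,066 = 49.578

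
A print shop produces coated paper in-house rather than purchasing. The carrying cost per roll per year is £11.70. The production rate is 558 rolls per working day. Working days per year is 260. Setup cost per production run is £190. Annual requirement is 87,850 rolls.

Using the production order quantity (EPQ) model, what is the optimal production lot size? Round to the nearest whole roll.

2,689 rolls

Daily demand d = 87,850/260 = 337.885; p = 558; 1 − d/p = 0.39447
EPQ = √(2DS / (H(1 − d/p)))
    = √(2 × 87,850 × 190 / (11.7 × 0.39447)) ≈ 2,689.44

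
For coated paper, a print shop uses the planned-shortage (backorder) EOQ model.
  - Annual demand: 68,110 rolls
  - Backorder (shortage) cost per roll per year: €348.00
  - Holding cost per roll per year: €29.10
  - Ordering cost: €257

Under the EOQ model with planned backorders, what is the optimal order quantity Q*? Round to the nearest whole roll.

1,142 rolls

Q* = √(2DS/H) · √((H + b)/b)
   = √(2 × 68,110 × 257 / 29.1) · √((29.1 + 348) / 348)
   = 1,096.833 × 1.0410 ≈ 1,141.77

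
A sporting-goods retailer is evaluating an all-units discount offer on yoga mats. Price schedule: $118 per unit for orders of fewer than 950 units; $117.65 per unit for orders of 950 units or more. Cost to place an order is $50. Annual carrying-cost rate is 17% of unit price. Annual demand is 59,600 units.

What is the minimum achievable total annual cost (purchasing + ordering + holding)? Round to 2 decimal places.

H₁ = 17%×$118 = $20.0600;  H₂ = 17%×$117.65 = $20.0005
EOQ₁ = √(2×59,600×50/20.0600) = 545.08  (< 950, feasible at tier 1)
EOQ₂ = √(2×59,600×50/20.0005) = 545.89  (< 950 → use Q = 950 at tier-2 price)
TC(tier 1 (EOQ₁), Q≈545.1) = $7,043,734.24
TC(tier 2, Q≈950.0) = $7,024,577.08
Minimum at tier 2: $7,024,577.08

$7,024,577.08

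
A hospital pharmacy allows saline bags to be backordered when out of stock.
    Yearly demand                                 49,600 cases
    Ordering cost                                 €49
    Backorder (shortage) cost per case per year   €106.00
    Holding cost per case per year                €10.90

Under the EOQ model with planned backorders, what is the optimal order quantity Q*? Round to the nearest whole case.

Q* = √(2DS/H) · √((H + b)/b)
   = √(2 × 49,600 × 49 / 10.9) · √((10.9 + 106) / 106)
   = 667.791 × 1.0502 ≈ 701.29

701 cases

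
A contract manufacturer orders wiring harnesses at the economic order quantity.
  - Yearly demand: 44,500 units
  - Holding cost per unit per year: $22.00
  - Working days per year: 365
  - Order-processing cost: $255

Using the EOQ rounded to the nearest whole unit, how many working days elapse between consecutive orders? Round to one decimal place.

8.3 days

Optimal lot size Q* = (2 × 44,500 × $255 / $22)^½ ≈ 1,015.67 → Q = 1,016 units
T = Q/D × 365 days = 1,016/44,500 × 365 = 8.333 days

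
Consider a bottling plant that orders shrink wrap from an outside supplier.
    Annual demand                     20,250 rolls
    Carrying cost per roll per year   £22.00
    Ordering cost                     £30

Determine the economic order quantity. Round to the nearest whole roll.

235 rolls

EOQ = √(2DS/H) = √(2 × 20,250 × 30 / 22)
    = √(55,227.27) ≈ 235.00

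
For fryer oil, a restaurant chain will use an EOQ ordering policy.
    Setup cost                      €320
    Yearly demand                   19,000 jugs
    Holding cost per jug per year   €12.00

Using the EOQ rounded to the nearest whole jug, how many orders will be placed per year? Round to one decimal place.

18.9 orders per year

Q* = √(2·D·S / H) = √(2·19,000·320 / 12) = √1,013,333.3 ≈ 1,006.64 → Q = 1,007
N = D/Q = 19,000/1,007 ≈ 18.868 orders/yr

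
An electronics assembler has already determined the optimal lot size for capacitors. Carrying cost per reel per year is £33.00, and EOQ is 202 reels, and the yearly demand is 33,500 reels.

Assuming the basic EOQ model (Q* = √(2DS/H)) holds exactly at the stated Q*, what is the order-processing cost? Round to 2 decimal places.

£20.10

Since Q* = (2DS/H)^½, squaring gives Q*²·H = 2DS.
S = Q²H / (2D) = 202² × 33 / (2 × 33,500) = 20.0975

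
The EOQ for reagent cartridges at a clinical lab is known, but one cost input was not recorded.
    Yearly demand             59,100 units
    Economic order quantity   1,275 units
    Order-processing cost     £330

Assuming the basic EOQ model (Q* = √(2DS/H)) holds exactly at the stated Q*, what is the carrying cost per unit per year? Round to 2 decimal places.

£23.99

From Q* = √(2DS/H) ⇒ Q*² = 2DS/H.
H = 2DS / Q² = 2 × 59,100 × 330 / 1,275² = 23.9945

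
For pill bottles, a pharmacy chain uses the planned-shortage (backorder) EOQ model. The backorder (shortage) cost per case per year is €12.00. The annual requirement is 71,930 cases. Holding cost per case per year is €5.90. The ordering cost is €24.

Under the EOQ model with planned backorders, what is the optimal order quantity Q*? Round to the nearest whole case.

Q* = √(2DS/H) · √((H + b)/b)
   = √(2 × 71,930 × 24 / 5.9) · √((5.9 + 12) / 12)
   = 764.979 × 1.2213 ≈ 934.30

934 cases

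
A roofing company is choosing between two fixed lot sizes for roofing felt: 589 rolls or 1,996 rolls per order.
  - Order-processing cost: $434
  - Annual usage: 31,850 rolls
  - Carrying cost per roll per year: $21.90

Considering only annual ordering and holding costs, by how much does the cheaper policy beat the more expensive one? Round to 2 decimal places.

For each Q, cost = (D/Q)·S + (Q/2)·H.
TC(589) = (31,850/589)×434 + (589/2)×21.9 = $29,917.97
TC(1,996) = (31,850/1,996)×434 + (1,996/2)×21.9 = $28,781.50
Cheaper: Q = 1,996.  Difference = $1,136.47

$1,136.47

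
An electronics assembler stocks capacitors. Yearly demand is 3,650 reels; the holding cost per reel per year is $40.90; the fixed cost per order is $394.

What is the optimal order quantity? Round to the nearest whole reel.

265 reels

Q* = √(2·D·S / H) = √(2·3,650·394 / 40.9) = √70,322.7 ≈ 265.18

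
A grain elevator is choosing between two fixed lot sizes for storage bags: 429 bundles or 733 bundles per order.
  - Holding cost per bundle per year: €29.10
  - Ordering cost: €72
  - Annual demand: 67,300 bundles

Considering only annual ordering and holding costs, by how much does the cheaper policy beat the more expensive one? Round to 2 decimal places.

€261.26

TC(Q) = (D/Q)S + (Q/2)H
TC(429) = (67,300/429)×72 + (429/2)×29.1 = €17,537.05
TC(733) = (67,300/733)×72 + (733/2)×29.1 = €17,275.79
Cheaper: Q = 733.  Difference = €261.26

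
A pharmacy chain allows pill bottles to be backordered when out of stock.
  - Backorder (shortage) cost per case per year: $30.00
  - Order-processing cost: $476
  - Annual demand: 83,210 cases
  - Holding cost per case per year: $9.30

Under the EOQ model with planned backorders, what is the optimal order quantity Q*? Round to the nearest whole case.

3,340 cases

Q* = √(2DS/H) · √((H + b)/b)
   = √(2 × 83,210 × 476 / 9.3) · √((9.3 + 30) / 30)
   = 2,918.534 × 1.1446 ≈ 3,340.41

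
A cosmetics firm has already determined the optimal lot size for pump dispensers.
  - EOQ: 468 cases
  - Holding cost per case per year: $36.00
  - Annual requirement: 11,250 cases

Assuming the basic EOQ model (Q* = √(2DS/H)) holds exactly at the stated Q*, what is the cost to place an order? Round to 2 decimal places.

$350.44

EOQ relation: Q² = 2DS/H, so rearrange for the unknown.
S = Q²H / (2D) = 468² × 36 / (2 × 11,250) = 350.4384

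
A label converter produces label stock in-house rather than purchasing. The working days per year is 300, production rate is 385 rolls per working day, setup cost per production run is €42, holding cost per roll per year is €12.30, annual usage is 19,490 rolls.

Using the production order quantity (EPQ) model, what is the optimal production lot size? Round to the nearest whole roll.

Daily demand d = 19,490/300 = 64.967; p = 385; 1 − d/p = 0.83126
EPQ = √(2DS / (H(1 − d/p)))
    = √(2 × 19,490 × 42 / (12.3 × 0.83126)) ≈ 400.15

400 rolls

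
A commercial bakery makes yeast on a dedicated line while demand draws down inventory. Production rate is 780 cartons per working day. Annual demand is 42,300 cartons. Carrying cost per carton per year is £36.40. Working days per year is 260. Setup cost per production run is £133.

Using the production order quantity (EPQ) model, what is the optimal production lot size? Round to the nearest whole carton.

Daily demand d = 42,300/260 = 162.692; p = 780; 1 − d/p = 0.79142
EPQ = √(2DS / (H(1 − d/p)))
    = √(2 × 42,300 × 133 / (36.4 × 0.79142)) ≈ 624.97

625 cartons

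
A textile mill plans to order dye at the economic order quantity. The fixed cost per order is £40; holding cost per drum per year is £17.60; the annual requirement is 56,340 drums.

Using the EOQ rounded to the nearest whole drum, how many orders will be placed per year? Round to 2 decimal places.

EOQ = √(2DS/H) = √(2 × 56,340 × 40 / 17.6)
    = √(256,090.91) ≈ 506.05 → Q = 506
Orders per year = D/Q = 56,340 / 506 = 111.344

111.34 orders per year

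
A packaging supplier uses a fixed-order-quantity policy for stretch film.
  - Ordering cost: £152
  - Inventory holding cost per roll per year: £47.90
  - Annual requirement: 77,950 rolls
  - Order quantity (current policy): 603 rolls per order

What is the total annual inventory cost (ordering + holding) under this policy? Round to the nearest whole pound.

Annual ordering cost = (D/Q)·S = (77,950/603) × 152 = £19,649.09
Annual holding cost  = (Q/2)·H = (603/2) × 47.9 = £14,441.85
Total = £19,649.09 + £14,441.85 = £34,090.94

£34,091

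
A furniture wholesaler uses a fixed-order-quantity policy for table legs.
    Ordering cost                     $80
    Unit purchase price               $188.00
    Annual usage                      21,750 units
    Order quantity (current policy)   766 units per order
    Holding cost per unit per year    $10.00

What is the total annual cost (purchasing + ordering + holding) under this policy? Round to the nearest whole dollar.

$4,095,102

Orders/yr = 21,750/766 = 28.394; ordering cost = 28.394 × $80 = $2,271.54
Average inventory = 766/2 = 383; holding cost = 383 × $10 = $3,830.00
Purchase cost = D·C = 21,750 × 188 = $4,089,000.00
Total = $2,271.54 + $3,830.00 + $4,089,000.00 = $4,095,101.54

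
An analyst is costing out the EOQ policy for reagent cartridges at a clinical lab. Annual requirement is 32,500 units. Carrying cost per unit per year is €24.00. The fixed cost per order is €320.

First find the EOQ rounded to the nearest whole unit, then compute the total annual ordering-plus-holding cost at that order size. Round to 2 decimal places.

2DS/H = 2·32,500·320/24 = 866,666.67
EOQ = √866,666.67 ≈ 930.95 → Q = 931 units
Annual ordering cost = (D/Q)·S = (32,500/931) × 320 = €11,170.78
Annual holding cost  = (Q/2)·H = (931/2) × 24 = €11,172.00
Total = €11,170.78 + €11,172.00 = €22,342.78

€22,342.78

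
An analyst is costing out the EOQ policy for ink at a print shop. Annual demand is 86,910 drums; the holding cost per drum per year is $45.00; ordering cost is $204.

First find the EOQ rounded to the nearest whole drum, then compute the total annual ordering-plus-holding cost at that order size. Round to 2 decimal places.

2DS/H = 2·86,910·204/45 = 787,984.00
EOQ = √787,984.00 ≈ 887.68 → Q = 888 drums
Annual ordering cost = (D/Q)·S = (86,910/888) × 204 = $19,965.81
Annual holding cost  = (Q/2)·H = (888/2) × 45 = $19,980.00
Total = $19,965.81 + $19,980.00 = $39,945.81

$39,945.81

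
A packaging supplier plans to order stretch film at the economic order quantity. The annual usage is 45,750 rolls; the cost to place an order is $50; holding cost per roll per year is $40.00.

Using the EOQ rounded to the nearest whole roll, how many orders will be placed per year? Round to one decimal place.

135.4 orders per year

Q* = √(2·D·S / H) = √(2·45,750·50 / 40) = √114,375.0 ≈ 338.19 → Q = 338
Orders per year = D/Q = 45,750 / 338 = 135.355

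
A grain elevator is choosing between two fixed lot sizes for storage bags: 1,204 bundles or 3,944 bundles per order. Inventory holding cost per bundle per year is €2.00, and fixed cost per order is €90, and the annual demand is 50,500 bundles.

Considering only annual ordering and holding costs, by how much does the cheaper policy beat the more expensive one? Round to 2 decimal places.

Annual cost at Q: ordering D·S/Q plus holding Q·H/2.
TC(1,204) = (50,500/1,204)×90 + (1,204/2)×2 = €4,978.92
TC(3,944) = (50,500/3,944)×90 + (3,944/2)×2 = €5,096.38
Lots of 1,204 are cheaper by €117.47.

€117.47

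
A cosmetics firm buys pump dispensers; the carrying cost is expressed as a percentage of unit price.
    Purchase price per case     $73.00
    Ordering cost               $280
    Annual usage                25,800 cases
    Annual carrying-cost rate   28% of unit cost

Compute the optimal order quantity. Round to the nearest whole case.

841 cases

H = i·C = 0.28 × $73 = $20.4400 per case-year
EOQ = √(2DS/H) = √(2 × 25,800 × 280 / 20.44)
    = √(706,849.32) ≈ 840.74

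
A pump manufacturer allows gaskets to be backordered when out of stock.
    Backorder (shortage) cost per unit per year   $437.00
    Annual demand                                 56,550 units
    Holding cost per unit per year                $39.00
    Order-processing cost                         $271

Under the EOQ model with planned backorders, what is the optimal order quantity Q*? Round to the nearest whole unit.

925 units

Q* = √(2DS/H) · √((H + b)/b)
   = √(2 × 56,550 × 271 / 39) · √((39 + 437) / 437)
   = 886.510 × 1.0437 ≈ 925.22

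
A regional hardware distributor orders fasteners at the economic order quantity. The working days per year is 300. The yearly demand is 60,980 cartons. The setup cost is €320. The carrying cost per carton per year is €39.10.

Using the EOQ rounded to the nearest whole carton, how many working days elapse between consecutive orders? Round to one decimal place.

EOQ = √(2DS/H) = √(2 × 60,980 × 320 / 39.1)
    = √(998,138.11) ≈ 999.07 → Q = 999 cartons
T = Q/D × 300 days = 999/60,980 × 300 = 4.915 days

4.9 days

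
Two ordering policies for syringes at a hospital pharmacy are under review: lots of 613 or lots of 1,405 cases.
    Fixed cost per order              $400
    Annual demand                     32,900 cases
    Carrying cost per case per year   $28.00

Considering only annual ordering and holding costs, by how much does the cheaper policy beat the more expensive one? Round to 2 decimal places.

For each Q, cost = (D/Q)·S + (Q/2)·H.
TC(613) = (32,900/613)×400 + (613/2)×28 = $30,050.19
TC(1,405) = (32,900/1,405)×400 + (1,405/2)×28 = $29,036.55
|ΔTC| = |$30,050.19 − $29,036.55| = $1,013.64

$1,013.64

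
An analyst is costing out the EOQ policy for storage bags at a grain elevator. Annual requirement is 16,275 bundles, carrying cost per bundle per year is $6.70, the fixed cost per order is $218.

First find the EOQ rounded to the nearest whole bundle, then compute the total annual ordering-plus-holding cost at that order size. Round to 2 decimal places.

$6,895.11

EOQ = √(2DS/H) = √(2 × 16,275 × 218 / 6.7)
    = √(1,059,089.55) ≈ 1,029.12 → Q = 1,029 bundles
Orders/yr = 16,275/1,029 = 15.816; ordering cost = 15.816 × $218 = $3,447.96
Average inventory = 1,029/2 = 514.5; holding cost = 514.5 × $6.7 = $3,447.15
Total = $3,447.96 + $3,447.15 = $6,895.11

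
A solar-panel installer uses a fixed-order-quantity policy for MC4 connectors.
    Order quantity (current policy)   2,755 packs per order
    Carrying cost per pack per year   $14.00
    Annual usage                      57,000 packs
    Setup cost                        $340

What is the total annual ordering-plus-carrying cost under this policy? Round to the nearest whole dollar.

Orders/yr = 57,000/2,755 = 20.690; ordering cost = 20.690 × $340 = $7,034.48
Average inventory = 2,755/2 = 1377.5; holding cost = 1377.5 × $14 = $19,285.00
Total = $7,034.48 + $19,285.00 = $26,319.48

$26,319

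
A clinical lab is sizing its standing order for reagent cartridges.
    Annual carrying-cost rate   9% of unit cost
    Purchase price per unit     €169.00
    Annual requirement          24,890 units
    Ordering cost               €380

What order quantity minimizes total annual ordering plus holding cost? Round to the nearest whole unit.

1,115 units

Holding cost per unit per year: H = 9% × €169 = €15.2100
2DS/H = 2·24,890·380/15.21 = 1,243,681.79
EOQ = √1,243,681.79 ≈ 1,115.20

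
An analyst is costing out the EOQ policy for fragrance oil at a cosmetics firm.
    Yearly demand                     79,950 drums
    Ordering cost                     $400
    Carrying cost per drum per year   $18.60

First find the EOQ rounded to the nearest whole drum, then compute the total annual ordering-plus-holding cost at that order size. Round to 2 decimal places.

$34,491.39

Q* = √(2·D·S / H) = √(2·79,950·400 / 18.6) = √3,438,709.7 ≈ 1,854.38 → Q = 1,854 drums
Orders/yr = 79,950/1,854 = 43.123; ordering cost = 43.123 × $400 = $17,249.19
Average inventory = 1,854/2 = 927; holding cost = 927 × $18.6 = $17,242.20
Total = $17,249.19 + $17,242.20 = $34,491.39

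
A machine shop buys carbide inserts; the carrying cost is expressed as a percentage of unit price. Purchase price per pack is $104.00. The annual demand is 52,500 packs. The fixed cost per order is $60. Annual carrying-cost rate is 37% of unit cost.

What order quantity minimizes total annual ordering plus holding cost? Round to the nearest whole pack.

405 packs

Carrying cost H = $104 × 37% = $38.4800/pack/yr
Q* = √(2·D·S / H) = √(2·52,500·60 / 38.48) = √163,721.4 ≈ 404.63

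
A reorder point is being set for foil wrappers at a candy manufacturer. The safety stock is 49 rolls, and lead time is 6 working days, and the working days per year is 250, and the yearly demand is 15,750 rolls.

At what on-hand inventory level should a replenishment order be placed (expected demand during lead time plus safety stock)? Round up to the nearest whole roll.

Daily demand d = 15,750 / 250 = 63.000 rolls/day
Demand during lead time = 63.000 × 6 = 378.00
Reorder point = 378.00 + 49 = 427.00 → round up

427 rolls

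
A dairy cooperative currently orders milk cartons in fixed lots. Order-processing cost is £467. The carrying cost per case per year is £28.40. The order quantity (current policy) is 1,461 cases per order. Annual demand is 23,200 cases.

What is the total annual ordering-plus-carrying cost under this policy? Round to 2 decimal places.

£28,161.94

Ordering: D/Q × S = 23,200/1,461 × £467 = £7,415.74
Holding:  Q/2 × H = 1,461/2 × £28.4 = £20,746.20
Total = £7,415.74 + £20,746.20 = £28,161.94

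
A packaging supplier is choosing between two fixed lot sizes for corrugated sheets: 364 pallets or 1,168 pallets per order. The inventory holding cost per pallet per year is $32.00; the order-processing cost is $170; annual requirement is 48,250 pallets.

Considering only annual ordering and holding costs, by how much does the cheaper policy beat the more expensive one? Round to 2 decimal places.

Annual cost at Q: ordering D·S/Q plus holding Q·H/2.
TC(364) = (48,250/364)×170 + (364/2)×32 = $28,358.34
TC(1,168) = (48,250/1,168)×170 + (1,168/2)×32 = $25,710.69
Cheaper: Q = 1,168.  Difference = $2,647.65

$2,647.65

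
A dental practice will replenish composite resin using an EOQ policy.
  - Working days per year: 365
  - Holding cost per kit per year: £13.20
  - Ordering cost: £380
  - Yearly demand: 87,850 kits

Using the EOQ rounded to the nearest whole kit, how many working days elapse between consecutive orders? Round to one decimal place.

9.3 days

Q* = √(2·D·S / H) = √(2·87,850·380 / 13.2) = √5,058,030.3 ≈ 2,249.01 → Q = 2,249 kits
T = Q/D × 365 days = 2,249/87,850 × 365 = 9.344 days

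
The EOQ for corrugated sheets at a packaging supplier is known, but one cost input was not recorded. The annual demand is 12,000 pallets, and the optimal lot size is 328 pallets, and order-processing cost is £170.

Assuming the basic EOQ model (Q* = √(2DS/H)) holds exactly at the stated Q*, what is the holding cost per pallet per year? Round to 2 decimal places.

£37.92

EOQ relation: Q² = 2DS/H, so rearrange for the unknown.
H = 2DS / Q² = 2 × 12,000 × 170 / 328² = 37.9239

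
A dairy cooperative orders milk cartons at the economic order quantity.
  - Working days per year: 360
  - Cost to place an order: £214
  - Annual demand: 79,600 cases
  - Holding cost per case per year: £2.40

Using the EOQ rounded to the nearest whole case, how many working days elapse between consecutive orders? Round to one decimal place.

2DS/H = 2·79,600·214/2.4 = 14,195,333.33
EOQ = √14,195,333.33 ≈ 3,767.67 → Q = 3,768 cases
T = Q/D × 360 days = 3,768/79,600 × 360 = 17.041 days

17.0 days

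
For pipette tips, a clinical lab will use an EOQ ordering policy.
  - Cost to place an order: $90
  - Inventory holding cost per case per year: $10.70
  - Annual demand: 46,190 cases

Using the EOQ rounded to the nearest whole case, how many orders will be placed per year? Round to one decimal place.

52.4 orders per year

2DS/H = 2·46,190·90/10.7 = 777,028.04
EOQ = √777,028.04 ≈ 881.49 → Q = 881
N = D/Q = 46,190/881 ≈ 52.429 orders/yr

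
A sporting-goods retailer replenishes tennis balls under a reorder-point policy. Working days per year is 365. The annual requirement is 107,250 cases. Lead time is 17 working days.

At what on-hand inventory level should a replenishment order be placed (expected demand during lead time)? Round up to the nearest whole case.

4,996 cases

Daily demand d = 107,250 / 365 = 293.836 cases/day
Demand during lead time = 293.836 × 17 = 4,995.21
Reorder point = 4,995.21 → round up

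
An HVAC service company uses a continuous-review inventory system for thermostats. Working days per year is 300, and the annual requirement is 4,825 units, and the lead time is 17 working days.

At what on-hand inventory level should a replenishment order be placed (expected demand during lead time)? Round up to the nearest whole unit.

274 units

Daily demand d = 4,825 / 300 = 16.083 units/day
Demand during lead time = 16.083 × 17 = 273.42
Reorder point = 273.42 → round up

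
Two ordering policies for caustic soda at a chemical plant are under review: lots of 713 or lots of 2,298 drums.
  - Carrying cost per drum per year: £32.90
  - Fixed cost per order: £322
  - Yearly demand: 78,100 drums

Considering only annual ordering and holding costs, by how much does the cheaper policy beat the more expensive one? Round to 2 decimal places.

£1,745.80

TC(Q) = (D/Q)S + (Q/2)H
TC(713) = (78,100/713)×322 + (713/2)×32.9 = £46,999.82
TC(2,298) = (78,100/2,298)×322 + (2,298/2)×32.9 = £48,745.62
|ΔTC| = |£46,999.82 − £48,745.62| = £1,745.80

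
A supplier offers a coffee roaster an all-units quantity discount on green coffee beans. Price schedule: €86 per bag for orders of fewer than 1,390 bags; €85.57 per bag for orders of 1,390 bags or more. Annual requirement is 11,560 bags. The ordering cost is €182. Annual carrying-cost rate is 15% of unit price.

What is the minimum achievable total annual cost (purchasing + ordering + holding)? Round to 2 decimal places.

H₁ = 15%×€86 = €12.9000;  H₂ = 15%×€85.57 = €12.8355
EOQ₁ = √(2×11,560×182/12.9000) = 571.13  (< 1,390, feasible at tier 1)
EOQ₂ = √(2×11,560×182/12.8355) = 572.56  (< 1,390 → use Q = 1,390 at tier-2 price)
TC(tier 1 (EOQ₁), Q≈571.1) = €1,001,527.57
TC(tier 2, Q≈1,390.0) = €999,623.48
Minimum at tier 2: €999,623.48

€999,623.48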